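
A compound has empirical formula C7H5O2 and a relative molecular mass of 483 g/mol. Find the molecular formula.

C28H20O8

Empirical-formula mass = 121.11 g/mol
n = 483 / 121.11 = 3.99 ≈ 4
Molecular formula = (C7H5O2)4 = C28H20O8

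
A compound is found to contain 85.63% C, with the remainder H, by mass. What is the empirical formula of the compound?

Assume 100 g: 85.63 g C, 14.37 g H.
n(C) = 85.63/12.01 = 7.13, n(H) = 14.37/1.008 = 14.26
Ratios (÷ 7.13): C 1.000, H 1.999
Ratio ≈ 1:2, so the empirical formula is CH2

CH2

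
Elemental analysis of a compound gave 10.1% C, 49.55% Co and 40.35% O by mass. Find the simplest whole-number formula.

CCoO3

Assume 100 g: 10.1 g C, 49.55 g Co, 40.35 g O.
Moles — C: 10.1 / 12.01 = 0.841 mol; Co: 49.55 / 58.93 = 0.8408 mol; O: 40.35 / 16.00 = 2.522 mol
Divide by the smallest (0.8408 mol Co): C 1.000, Co 1.000, O 2.999
≈ 1:1:3 → CCoO3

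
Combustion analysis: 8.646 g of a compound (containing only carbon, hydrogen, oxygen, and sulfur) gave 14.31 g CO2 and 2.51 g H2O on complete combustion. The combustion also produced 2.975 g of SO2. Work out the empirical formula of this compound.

mol C = 14.31 / 44.01 = 0.3252; mass C = 0.3252 × 12.01 = 3.905 g
mol H = 2 × (2.51 / 18.02) = 0.2786; mass H = 0.2786 × 1.008 = 0.2808 g
mol S = 2.975 / 64.07 = 0.04643; mass S = 1.489 g
mass O = 8.646 − (5.675) = 2.971 g → mol O = 0.1857
Ratios (÷ 0.04643): C 7.003, H 6.000, O 3.999, S 1.000
→ C7H6O4S

C7H6O4S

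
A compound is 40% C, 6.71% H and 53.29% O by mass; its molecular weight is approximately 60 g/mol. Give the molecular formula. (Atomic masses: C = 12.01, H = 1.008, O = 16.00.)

Assume 100 g: 40 g C, 6.71 g H, 53.29 g O.
C: 40 g ÷ 12.01 g/mol = 3.331 mol
H: 6.71 g ÷ 1.008 g/mol = 6.657 mol
O: 53.29 g ÷ 16.00 g/mol = 3.331 mol
Divide by the smallest (3.331 mol C): C 1.000, H 1.999, O 1.000
≈ 1:2:1 → CH2O
Empirical-formula mass = 30.03 g/mol
n = 60 / 30.03 = 2.00 ≈ 2
Molecular formula = (CH2O)×2 = C2H4O2

C2H4O2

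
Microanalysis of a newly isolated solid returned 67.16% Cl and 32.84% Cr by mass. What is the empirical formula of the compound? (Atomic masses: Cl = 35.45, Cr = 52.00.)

Assume 100 g: 67.16 g Cl, 32.84 g Cr.
n(Cl) = 67.16/35.45 = 1.894, n(Cr) = 32.84/52.00 = 0.6315
Ratios (÷ 0.6315): Cl 3.000, Cr 1.000
Ratio ≈ 3:1, so the empirical formula is Cl3Cr

Cl3Cr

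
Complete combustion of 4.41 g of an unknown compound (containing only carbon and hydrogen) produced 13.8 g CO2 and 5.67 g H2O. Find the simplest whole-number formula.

mol C = 13.8 / 44.01 = 0.3136; mass C = 0.3136 × 12.01 = 3.766 g
mol H = 2 × (5.67 / 18.02) = 0.6293; mass H = 0.6293 × 1.008 = 0.6343 g
Divide by the smallest (0.3136 mol C): C 1.000, H 2.007
Ratio ≈ 1:2, so the empirical formula is CH2

CH2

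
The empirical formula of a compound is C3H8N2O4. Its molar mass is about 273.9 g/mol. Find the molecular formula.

C6H16N4O8

Empirical-formula mass = 136.11 g/mol
n = 273.9 / 136.11 = 2.01 ≈ 2
Molecular formula = (C3H8N2O4)2 = C6H16N4O8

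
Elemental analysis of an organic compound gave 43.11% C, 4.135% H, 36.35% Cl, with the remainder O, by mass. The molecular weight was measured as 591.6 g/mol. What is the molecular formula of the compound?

C21H24Cl6O6

Assume 100 g: 43.11 g C, 4.135 g H, 36.35 g Cl, 16.405 g O.
Moles — C: 43.11 / 12.01 = 3.59 mol; H: 4.135 / 1.008 = 4.102 mol; Cl: 36.35 / 35.45 = 1.025 mol; O: 16.405 / 16.00 = 1.025 mol
Smallest is O at 1.025 mol; normalising gives C 3.501, H 4.001, Cl 1.000, O 1.000
Scaling by 2: C 7.00, H 8.00, Cl 2.00, O 2.00 → C7H8Cl2O2
Empirical-formula mass = 195.03 g/mol
n = 591.6 / 195.03 = 3.03 ≈ 3
Molecular formula = (C7H8Cl2O2)×3 = C21H24Cl6O6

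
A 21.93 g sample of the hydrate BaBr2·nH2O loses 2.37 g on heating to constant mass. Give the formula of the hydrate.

BaBr2·2H2O

Mass of anhydrous BaBr2 = 21.93 − 2.37 = 19.56 g
mol H2O = 2.37 / 18.02 = 0.1315
Molar mass of BaBr2 = 297.13 g/mol → mol BaBr2 = 19.56 / 297.13 = 0.06583
n = 0.1315 / 0.06583 = 2.00 ≈ 2 → BaBr2·2H2O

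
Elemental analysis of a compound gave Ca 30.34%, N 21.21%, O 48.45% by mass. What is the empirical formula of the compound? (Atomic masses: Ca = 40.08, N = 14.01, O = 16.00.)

Assume 100 g: 30.34 g Ca, 21.21 g N, 48.45 g O.
Ca: 30.34 g ÷ 40.08 g/mol = 0.757 mol
N: 21.21 g ÷ 14.01 g/mol = 1.514 mol
O: 48.45 g ÷ 16.00 g/mol = 3.028 mol
Divide by the smallest (0.757 mol Ca): Ca 1.000, N 2.000, O 4.000
→ CaN2O4

CaN2O4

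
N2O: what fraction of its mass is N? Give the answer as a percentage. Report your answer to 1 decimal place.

Molar mass = 2(14.01) + 1(16.00) = 44.020 g/mol
Mass of N per mole = 2 × 14.01 = 28.020 g
% N = 28.020 / 44.020 × 100 = 63.7%

63.7%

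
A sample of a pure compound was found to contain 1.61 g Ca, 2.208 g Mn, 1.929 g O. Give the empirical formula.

CaMnO3

Ca: 1.61 g ÷ 40.08 g/mol = 0.04017 mol
Mn: 2.208 g ÷ 54.94 g/mol = 0.04019 mol
O: 1.929 g ÷ 16.00 g/mol = 0.1206 mol
Divide by the smallest (0.04017 mol Ca): Ca 1.000, Mn 1.000, O 3.001
≈ 1:1:3 → CaMnO3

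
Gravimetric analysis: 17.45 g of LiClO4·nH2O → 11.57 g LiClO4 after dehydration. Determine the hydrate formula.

LiClO4·3H2O

Mass of water lost = 17.45 − 11.57 = 5.88 g → 5.88 / 18.02 = 0.3263 mol H2O
Molar mass of LiClO4 = 106.39 g/mol → mol LiClO4 = 11.57 / 106.39 = 0.1088
n = 0.3263 / 0.1088 = 3.00 ≈ 3 → LiClO4·3H2O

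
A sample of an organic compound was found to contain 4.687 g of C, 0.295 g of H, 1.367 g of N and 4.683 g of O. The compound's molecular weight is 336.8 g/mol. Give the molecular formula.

C12H9N3O9

Moles — C: 4.687 / 12.01 = 0.3903 mol; H: 0.295 / 1.008 = 0.2927 mol; N: 1.367 / 14.01 = 0.09757 mol; O: 4.683 / 16.00 = 0.2927 mol
Divide by the smallest (0.09757 mol N): C 4.000, H 2.999, N 1.000, O 3.000
≈ 4:3:1:3 → C4H3NO3
Empirical-formula mass = 113.07 g/mol
n = 336.8 / 113.07 = 2.98 ≈ 3
Molecular formula = (C4H3NO3)×3 = C12H9N3O9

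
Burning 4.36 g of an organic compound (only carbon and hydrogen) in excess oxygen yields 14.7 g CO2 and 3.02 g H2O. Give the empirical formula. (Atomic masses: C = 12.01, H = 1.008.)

CH

mol C = 14.7 / 44.01 = 0.3340; mass C = 0.3340 × 12.01 = 4.012 g
mol H = 2 × (3.02 / 18.02) = 0.3352; mass H = 0.3352 × 1.008 = 0.3379 g
Divide by the smallest (0.334 mol C): C 1.000, H 1.003
≈ 1:1 → CH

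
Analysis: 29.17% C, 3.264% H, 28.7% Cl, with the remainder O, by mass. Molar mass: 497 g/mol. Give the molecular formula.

C12H16Cl4O12

Assume 100 g: 29.17 g C, 3.264 g H, 28.7 g Cl, 38.866 g O.
n(C) = 29.17/12.01 = 2.429, n(H) = 3.264/1.008 = 3.238, n(Cl) = 28.7/35.45 = 0.8096, n(O) = 38.866/16.00 = 2.429
Ratios (÷ 0.8096): C 3.000, H 4.000, Cl 1.000, O 3.000
≈ 3:4:1:3 → C3H4ClO3
Empirical-formula mass = 123.51 g/mol
n = 497 / 123.51 = 4.02 ≈ 4
Molecular formula = (C3H4ClO3)×4 = C12H16Cl4O12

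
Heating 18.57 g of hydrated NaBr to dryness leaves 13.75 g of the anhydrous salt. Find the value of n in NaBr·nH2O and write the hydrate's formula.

Mass of water lost = 18.57 − 13.75 = 4.82 g → 4.82 / 18.02 = 0.2675 mol H2O
Molar mass of NaBr = 102.89 g/mol → mol NaBr = 13.75 / 102.89 = 0.1336
n = 0.2675 / 0.1336 = 2.00 ≈ 2 → NaBr·2H2O

NaBr·2H2O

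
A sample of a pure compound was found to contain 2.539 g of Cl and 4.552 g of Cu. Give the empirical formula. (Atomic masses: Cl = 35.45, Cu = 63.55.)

n(Cl) = 2.539/35.45 = 0.07162, n(Cu) = 4.552/63.55 = 0.07163
Divide by the smallest (0.07162 mol Cl): Cl 1.000, Cu 1.000
→ ClCu

ClCu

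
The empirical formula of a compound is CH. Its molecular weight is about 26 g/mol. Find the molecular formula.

Empirical-formula mass = 13.02 g/mol
n = 26 / 13.02 = 2.00 ≈ 2
Molecular formula = (CH)2 = C2H2

C2H2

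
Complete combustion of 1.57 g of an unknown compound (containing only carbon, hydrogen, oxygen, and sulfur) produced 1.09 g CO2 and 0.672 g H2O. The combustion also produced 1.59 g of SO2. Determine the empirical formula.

CH3OS

mol C = 1.09 / 44.01 = 0.02477; mass C = 0.02477 × 12.01 = 0.2975 g
mol H = 2 × (0.672 / 18.02) = 0.07458; mass H = 0.07458 × 1.008 = 0.07518 g
mol S = 1.59 / 64.07 = 0.02482; mass S = 0.7959 g
mass O = 1.57 − (1.169) = 0.4015 g → mol O = 0.02509
Ratios (÷ 0.02477): C 1.000, H 3.011, O 1.013, S 1.002
Ratio ≈ 1:3:1:1, so the empirical formula is CH3OS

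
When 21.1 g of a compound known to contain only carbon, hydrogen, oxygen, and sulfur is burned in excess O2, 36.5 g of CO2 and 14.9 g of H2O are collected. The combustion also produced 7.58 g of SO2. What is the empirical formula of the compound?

C7H14O3S

mol C = 36.5 / 44.01 = 0.8294; mass C = 0.8294 × 12.01 = 9.961 g
mol H = 2 × (14.9 / 18.02) = 1.654; mass H = 1.654 × 1.008 = 1.667 g
mol S = 7.58 / 64.07 = 0.1183; mass S = 3.794 g
mass O = 21.1 − (15.42) = 5.678 g → mol O = 0.3549
Divide by the smallest (0.1183 mol S): C 7.010, H 13.978, O 3.000, S 1.000
→ C7H14O3S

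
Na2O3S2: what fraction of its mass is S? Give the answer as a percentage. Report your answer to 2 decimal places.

Molar mass = 2(22.99) + 3(16.00) + 2(32.07) = 158.120 g/mol
Mass of S per mole = 2 × 32.07 = 64.140 g
% S = 64.140 / 158.120 × 100 = 40.56%

40.56%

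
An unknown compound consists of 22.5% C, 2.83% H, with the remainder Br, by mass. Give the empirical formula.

Assume 100 g: 22.5 g C, 2.83 g H, 74.67 g Br.
n(C) = 22.5/12.01 = 1.873, n(H) = 2.83/1.008 = 2.808, n(Br) = 74.67/79.90 = 0.9345
Divide by the smallest (0.9345 mol Br): C 2.005, H 3.004, Br 1.000
≈ 2:3:1 → C2H3Br

C2H3Br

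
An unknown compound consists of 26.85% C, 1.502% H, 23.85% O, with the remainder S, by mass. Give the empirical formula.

C3H2O2S2

Assume 100 g: 26.85 g C, 1.502 g H, 23.85 g O, 47.798 g S.
C: 26.85 g ÷ 12.01 g/mol = 2.236 mol
H: 1.502 g ÷ 1.008 g/mol = 1.49 mol
O: 23.85 g ÷ 16.00 g/mol = 1.491 mol
S: 47.798 g ÷ 32.07 g/mol = 1.49 mol
Ratios (÷ 1.49): C 1.500, H 1.000, O 1.000, S 1.000
×2: C 3.00, H 2.00, O 2.00, S 2.00 → C3H2O2S2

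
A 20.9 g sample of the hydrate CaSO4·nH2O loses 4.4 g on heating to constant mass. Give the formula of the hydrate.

CaSO4·2H2O

Mass of anhydrous CaSO4 = 20.9 − 4.4 = 16.5 g
mol H2O = 4.4 / 18.02 = 0.2442
Molar mass of CaSO4 = 136.15 g/mol → mol CaSO4 = 16.5 / 136.15 = 0.1212
n = 0.2442 / 0.1212 = 2.01 ≈ 2 → CaSO4·2H2O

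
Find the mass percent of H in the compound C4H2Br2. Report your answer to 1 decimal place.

Molar mass = 4(12.01) + 2(1.008) + 2(79.90) = 209.856 g/mol
Mass of H per mole = 2 × 1.008 = 2.016 g
% H = 2.016 / 209.856 × 100 = 1.0%

1.0%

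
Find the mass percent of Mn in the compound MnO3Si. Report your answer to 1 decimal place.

Molar mass = 1(54.94) + 3(16.00) + 1(28.09) = 131.030 g/mol
Mass of Mn per mole = 1 × 54.94 = 54.940 g
% Mn = 54.940 / 131.030 × 100 = 41.9%

41.9%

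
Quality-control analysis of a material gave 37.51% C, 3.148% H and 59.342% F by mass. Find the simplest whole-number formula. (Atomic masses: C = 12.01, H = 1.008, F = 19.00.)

CHF

Assume 100 g: 37.51 g C, 3.148 g H, 59.342 g F.
C: 37.51 g ÷ 12.01 g/mol = 3.123 mol
H: 3.148 g ÷ 1.008 g/mol = 3.123 mol
F: 59.342 g ÷ 19.00 g/mol = 3.123 mol
Ratios (÷ 3.123): C 1.000, H 1.000, F 1.000
Ratio ≈ 1:1:1, so the empirical formula is CHF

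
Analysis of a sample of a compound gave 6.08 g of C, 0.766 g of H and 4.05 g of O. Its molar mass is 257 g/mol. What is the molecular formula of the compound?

C: 6.08 g ÷ 12.01 g/mol = 0.5062 mol
H: 0.766 g ÷ 1.008 g/mol = 0.7599 mol
O: 4.05 g ÷ 16.00 g/mol = 0.2531 mol
Ratios (÷ 0.2531): C 2.000, H 3.002, O 1.000
≈ 2:3:1 → C2H3O
Empirical-formula mass = 43.04 g/mol
n = 257 / 43.04 = 5.97 ≈ 6
Molecular formula = (C2H3O)×6 = C12H18O6

C12H18O6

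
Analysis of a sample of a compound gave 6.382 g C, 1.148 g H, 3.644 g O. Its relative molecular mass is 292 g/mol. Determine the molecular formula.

C14H30O6

n(C) = 6.382/12.01 = 0.5314, n(H) = 1.148/1.008 = 1.139, n(O) = 3.644/16.00 = 0.2278
Divide by the smallest (0.2278 mol O): C 2.333, H 5.001, O 1.000
Multiply by 3: C 7.00, H 15.00, O 3.00 → C7H15O3
Empirical-formula mass = 147.19 g/mol
n = 292 / 147.19 = 1.98 ≈ 2
Molecular formula = (C7H15O3)×2 = C14H30O6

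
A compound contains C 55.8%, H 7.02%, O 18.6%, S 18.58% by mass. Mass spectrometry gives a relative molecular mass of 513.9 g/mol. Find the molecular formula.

C24H36O6S3

Assume 100 g: 55.8 g C, 7.02 g H, 18.6 g O, 18.58 g S.
n(C) = 55.8/12.01 = 4.646, n(H) = 7.02/1.008 = 6.964, n(O) = 18.6/16.00 = 1.163, n(S) = 18.58/32.07 = 0.5794
Smallest is S at 0.5794 mol; normalising gives C 8.019, H 12.021, O 2.007, S 1.000
→ C8H12O2S
Empirical-formula mass = 172.25 g/mol
n = 513.9 / 172.25 = 2.98 ≈ 3
Molecular formula = (C8H12O2S)×3 = C24H36O6S3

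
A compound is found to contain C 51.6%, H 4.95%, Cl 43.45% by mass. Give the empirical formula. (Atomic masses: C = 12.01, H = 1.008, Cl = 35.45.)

Assume 100 g: 51.6 g C, 4.95 g H, 43.45 g Cl.
n(C) = 51.6/12.01 = 4.296, n(H) = 4.95/1.008 = 4.911, n(Cl) = 43.45/35.45 = 1.226
Smallest is Cl at 1.226 mol; normalising gives C 3.505, H 4.007, Cl 1.000
×2: C 7.01, H 8.01, Cl 2.00 → C7H8Cl2

C7H8Cl2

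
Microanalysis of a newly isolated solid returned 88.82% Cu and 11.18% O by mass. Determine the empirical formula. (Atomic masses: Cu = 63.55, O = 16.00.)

Cu2O

Assume 100 g: 88.82 g Cu, 11.18 g O.
Cu: 88.82 g ÷ 63.55 g/mol = 1.398 mol
O: 11.18 g ÷ 16.00 g/mol = 0.6987 mol
Ratios (÷ 0.6987): Cu 2.000, O 1.000
≈ 2:1 → Cu2O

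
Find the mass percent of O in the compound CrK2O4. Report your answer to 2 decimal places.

32.96%

Molar mass = 1(52.00) + 2(39.10) + 4(16.00) = 194.200 g/mol
Mass of O per mole = 4 × 16.00 = 64.000 g
% O = 64.000 / 194.200 × 100 = 32.96%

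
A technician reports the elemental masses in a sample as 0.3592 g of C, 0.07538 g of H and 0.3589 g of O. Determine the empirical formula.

C4H10O3

Moles — C: 0.3592 / 12.01 = 0.02991 mol; H: 0.07538 / 1.008 = 0.07478 mol; O: 0.3589 / 16.00 = 0.02243 mol
Smallest is O at 0.02243 mol; normalising gives C 1.333, H 3.334, O 1.000
Scaling by 3: C 4.00, H 10.00, O 3.00 → C4H10O3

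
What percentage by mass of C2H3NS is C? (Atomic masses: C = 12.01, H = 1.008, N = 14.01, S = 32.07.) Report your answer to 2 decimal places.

32.85%

Molar mass = 2(12.01) + 3(1.008) + 1(14.01) + 1(32.07) = 73.124 g/mol
Mass of C per mole = 2 × 12.01 = 24.020 g
% C = 24.020 / 73.124 × 100 = 32.85%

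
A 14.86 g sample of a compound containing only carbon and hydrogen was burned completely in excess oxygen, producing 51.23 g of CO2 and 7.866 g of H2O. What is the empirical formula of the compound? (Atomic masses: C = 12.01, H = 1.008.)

C4H3

mol C = 51.23 / 44.01 = 1.164; mass C = 1.164 × 12.01 = 13.98 g
mol H = 2 × (7.866 / 18.02) = 0.8730; mass H = 0.8730 × 1.008 = 0.8800 g
Ratios (÷ 0.873): C 1.333, H 1.000
×3: C 4.00, H 3.00 → C4H3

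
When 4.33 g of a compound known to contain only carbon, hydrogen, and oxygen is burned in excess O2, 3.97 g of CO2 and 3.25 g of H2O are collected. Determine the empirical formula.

CH4O2

mol C = 3.97 / 44.01 = 0.09021; mass C = 0.09021 × 12.01 = 1.083 g
mol H = 2 × (3.25 / 18.02) = 0.3607; mass H = 0.3607 × 1.008 = 0.3636 g
mass O = 4.33 − (1.447) = 2.883 g → mol O = 0.1802
Divide by the smallest (0.09021 mol C): C 1.000, H 3.999, O 1.998
Ratio ≈ 1:4:2, so the empirical formula is CH4O2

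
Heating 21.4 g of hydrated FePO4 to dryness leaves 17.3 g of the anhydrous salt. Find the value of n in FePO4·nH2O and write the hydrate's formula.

Mass of water lost = 21.4 − 17.3 = 4.1 g → 4.1 / 18.02 = 0.2275 mol H2O
Molar mass of FePO4 = 150.82 g/mol → mol FePO4 = 17.3 / 150.82 = 0.1147
n = 0.2275 / 0.1147 = 1.98 ≈ 2 → FePO4·2H2O

FePO4·2H2O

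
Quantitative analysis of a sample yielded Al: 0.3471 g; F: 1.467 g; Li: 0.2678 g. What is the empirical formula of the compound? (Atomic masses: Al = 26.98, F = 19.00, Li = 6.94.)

AlF6Li3

Moles — Al: 0.3471 / 26.98 = 0.01287 mol; F: 1.467 / 19.00 = 0.07721 mol; Li: 0.2678 / 6.94 = 0.03859 mol
Smallest is Al at 0.01287 mol; normalising gives Al 1.000, F 6.002, Li 2.999
≈ 1:6:3 → AlF6Li3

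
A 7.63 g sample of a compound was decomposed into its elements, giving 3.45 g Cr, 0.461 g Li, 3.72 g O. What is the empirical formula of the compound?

n(Cr) = 3.45/52.00 = 0.06635, n(Li) = 0.461/6.94 = 0.06643, n(O) = 3.72/16.00 = 0.2325
Ratios (÷ 0.06635): Cr 1.000, Li 1.001, O 3.504
×2: Cr 2.00, Li 2.00, O 7.01 → Cr2Li2O7

Cr2Li2O7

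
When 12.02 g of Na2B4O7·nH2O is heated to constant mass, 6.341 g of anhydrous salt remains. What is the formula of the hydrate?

Mass of water lost = 12.02 − 6.341 = 5.679 g → 5.679 / 18.02 = 0.3151 mol H2O
Molar mass of Na2B4O7 = 201.22 g/mol → mol Na2B4O7 = 6.341 / 201.22 = 0.03151
n = 0.3151 / 0.03151 = 10.00 ≈ 10 → Na2B4O7·10H2O

Na2B4O7·10H2O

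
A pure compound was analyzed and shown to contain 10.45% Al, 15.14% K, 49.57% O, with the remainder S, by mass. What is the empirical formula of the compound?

Assume 100 g: 10.45 g Al, 15.14 g K, 49.57 g O, 24.84 g S.
Moles — Al: 10.45 / 26.98 = 0.3873 mol; K: 15.14 / 39.10 = 0.3872 mol; O: 49.57 / 16.00 = 3.098 mol; S: 24.84 / 32.07 = 0.7746 mol
Ratios (÷ 0.3872): Al 1.000, K 1.000, O 8.001, S 2.000
Ratio ≈ 1:1:8:2, so the empirical formula is AlKO8S2

AlKO8S2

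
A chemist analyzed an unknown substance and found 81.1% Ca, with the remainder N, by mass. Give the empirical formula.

Ca3N2

Assume 100 g: 81.1 g Ca, 18.9 g N.
Moles — Ca: 81.1 / 40.08 = 2.023 mol; N: 18.9 / 14.01 = 1.349 mol
Smallest is N at 1.349 mol; normalising gives Ca 1.500, N 1.000
Scaling by 2: Ca 3.00, N 2.00 → Ca3N2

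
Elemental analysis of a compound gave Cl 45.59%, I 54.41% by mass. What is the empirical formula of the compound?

Assume 100 g: 45.59 g Cl, 54.41 g I.
Cl: 45.59 g ÷ 35.45 g/mol = 1.286 mol
I: 54.41 g ÷ 126.90 g/mol = 0.4288 mol
Smallest is I at 0.4288 mol; normalising gives Cl 2.999, I 1.000
Ratio ≈ 3:1, so the empirical formula is Cl3I

Cl3I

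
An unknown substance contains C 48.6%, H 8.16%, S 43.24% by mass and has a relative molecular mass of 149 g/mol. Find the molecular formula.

C6H12S2

Assume 100 g: 48.6 g C, 8.16 g H, 43.24 g S.
Moles — C: 48.6 / 12.01 = 4.047 mol; H: 8.16 / 1.008 = 8.095 mol; S: 43.24 / 32.07 = 1.348 mol
Divide by the smallest (1.348 mol S): C 3.001, H 6.004, S 1.000
≈ 3:6:1 → C3H6S
Empirical-formula mass = 74.15 g/mol
n = 149 / 74.15 = 2.01 ≈ 2
Molecular formula = (C3H6S)×2 = C6H12S2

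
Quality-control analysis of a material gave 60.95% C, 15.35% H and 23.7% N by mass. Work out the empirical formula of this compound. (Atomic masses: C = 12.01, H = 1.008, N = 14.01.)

C3H9N

Assume 100 g: 60.95 g C, 15.35 g H, 23.7 g N.
n(C) = 60.95/12.01 = 5.075, n(H) = 15.35/1.008 = 15.23, n(N) = 23.7/14.01 = 1.692
Ratios (÷ 1.692): C 3.000, H 9.002, N 1.000
→ C3H9N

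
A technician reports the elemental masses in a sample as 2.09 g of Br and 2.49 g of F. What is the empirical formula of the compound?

n(Br) = 2.09/79.90 = 0.02616, n(F) = 2.49/19.00 = 0.1311
Divide by the smallest (0.02616 mol Br): Br 1.000, F 5.010
→ BrF5

BrF5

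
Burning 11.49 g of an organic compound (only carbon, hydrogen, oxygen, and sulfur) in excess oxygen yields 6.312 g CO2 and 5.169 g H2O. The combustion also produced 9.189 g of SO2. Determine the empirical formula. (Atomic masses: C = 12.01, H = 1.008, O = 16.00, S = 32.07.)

mol C = 6.312 / 44.01 = 0.1434; mass C = 0.1434 × 12.01 = 1.722 g
mol H = 2 × (5.169 / 18.02) = 0.5737; mass H = 0.5737 × 1.008 = 0.5783 g
mol S = 9.189 / 64.07 = 0.1434; mass S = 4.600 g
mass O = 11.49 − (6.900) = 4.590 g → mol O = 0.2869
Smallest is S at 0.1434 mol; normalising gives C 1.000, H 4.000, O 2.000, S 1.000
Ratio ≈ 1:4:2:1, so the empirical formula is CH4O2S

CH4O2S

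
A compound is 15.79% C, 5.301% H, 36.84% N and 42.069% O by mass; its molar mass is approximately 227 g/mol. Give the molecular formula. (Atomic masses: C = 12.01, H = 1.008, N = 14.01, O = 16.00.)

C3H12N6O6

Assume 100 g: 15.79 g C, 5.301 g H, 36.84 g N, 42.069 g O.
C: 15.79 g ÷ 12.01 g/mol = 1.315 mol
H: 5.301 g ÷ 1.008 g/mol = 5.259 mol
N: 36.84 g ÷ 14.01 g/mol = 2.63 mol
O: 42.069 g ÷ 16.00 g/mol = 2.629 mol
Smallest is C at 1.315 mol; normalising gives C 1.000, H 4.000, N 2.000, O 2.000
Ratio ≈ 1:4:2:2, so the empirical formula is CH4N2O2
Empirical-formula mass = 76.06 g/mol
n = 227 / 76.06 = 2.98 ≈ 3
Molecular formula = (CH4N2O2)×3 = C3H12N6O6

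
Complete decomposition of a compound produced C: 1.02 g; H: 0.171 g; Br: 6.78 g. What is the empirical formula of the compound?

CH2Br

C: 1.02 g ÷ 12.01 g/mol = 0.08493 mol
H: 0.171 g ÷ 1.008 g/mol = 0.1696 mol
Br: 6.78 g ÷ 79.90 g/mol = 0.08486 mol
Smallest is Br at 0.08486 mol; normalising gives C 1.001, H 1.999, Br 1.000
Ratio ≈ 1:2:1, so the empirical formula is CH2Br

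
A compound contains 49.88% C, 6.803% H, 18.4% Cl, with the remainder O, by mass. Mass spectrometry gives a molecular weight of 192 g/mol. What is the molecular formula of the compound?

Assume 100 g: 49.88 g C, 6.803 g H, 18.4 g Cl, 24.917 g O.
C: 49.88 g ÷ 12.01 g/mol = 4.153 mol
H: 6.803 g ÷ 1.008 g/mol = 6.749 mol
Cl: 18.4 g ÷ 35.45 g/mol = 0.519 mol
O: 24.917 g ÷ 16.00 g/mol = 1.557 mol
Smallest is Cl at 0.519 mol; normalising gives C 8.002, H 13.003, Cl 1.000, O 3.000
→ C8H13ClO3
Empirical-formula mass = 192.63 g/mol
n = 192 / 192.63 = 1.00 ≈ 1
Molecular formula = empirical formula = C8H13ClO3

C8H13ClO3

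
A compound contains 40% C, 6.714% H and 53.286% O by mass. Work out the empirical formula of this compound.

Assume 100 g: 40 g C, 6.714 g H, 53.286 g O.
C: 40 g ÷ 12.01 g/mol = 3.331 mol
H: 6.714 g ÷ 1.008 g/mol = 6.661 mol
O: 53.286 g ÷ 16.00 g/mol = 3.33 mol
Divide by the smallest (3.33 mol O): C 1.000, H 2.000, O 1.000
→ CH2O

CH2O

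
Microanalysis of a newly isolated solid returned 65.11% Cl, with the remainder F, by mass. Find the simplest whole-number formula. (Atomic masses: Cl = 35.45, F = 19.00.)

ClF

Assume 100 g: 65.11 g Cl, 34.89 g F.
Cl: 65.11 g ÷ 35.45 g/mol = 1.837 mol
F: 34.89 g ÷ 19.00 g/mol = 1.836 mol
Ratios (÷ 1.836): Cl 1.000, F 1.000
Ratio ≈ 1:1, so the empirical formula is ClF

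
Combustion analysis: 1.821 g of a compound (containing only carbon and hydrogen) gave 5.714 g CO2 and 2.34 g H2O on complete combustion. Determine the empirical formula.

CH2

mol C = 5.714 / 44.01 = 0.1298; mass C = 0.1298 × 12.01 = 1.559 g
mol H = 2 × (2.34 / 18.02) = 0.2597; mass H = 0.2597 × 1.008 = 0.2618 g
Ratios (÷ 0.1298): C 1.000, H 2.000
→ CH2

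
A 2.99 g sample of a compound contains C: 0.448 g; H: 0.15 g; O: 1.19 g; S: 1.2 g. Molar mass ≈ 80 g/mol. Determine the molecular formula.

C: 0.448 g ÷ 12.01 g/mol = 0.0373 mol
H: 0.15 g ÷ 1.008 g/mol = 0.1488 mol
O: 1.19 g ÷ 16.00 g/mol = 0.07437 mol
S: 1.2 g ÷ 32.07 g/mol = 0.03742 mol
Smallest is C at 0.0373 mol; normalising gives C 1.000, H 3.989, O 1.994, S 1.003
Ratio ≈ 1:4:2:1, so the empirical formula is CH4O2S
Empirical-formula mass = 80.11 g/mol
n = 80 / 80.11 = 1.00 ≈ 1
Molecular formula = empirical formula = CH4O2S

CH4O2S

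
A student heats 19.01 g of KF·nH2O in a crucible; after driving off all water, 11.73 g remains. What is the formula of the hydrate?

Mass of water lost = 19.01 − 11.73 = 7.28 g → 7.28 / 18.02 = 0.404 mol H2O
Molar mass of KF = 58.10 g/mol → mol KF = 11.73 / 58.10 = 0.2019
n = 0.404 / 0.2019 = 2.00 ≈ 2 → KF·2H2O

KF·2H2O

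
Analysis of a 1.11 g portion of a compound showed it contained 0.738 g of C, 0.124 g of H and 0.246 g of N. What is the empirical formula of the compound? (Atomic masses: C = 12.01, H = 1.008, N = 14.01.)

C7H14N2

C: 0.738 g ÷ 12.01 g/mol = 0.06145 mol
H: 0.124 g ÷ 1.008 g/mol = 0.123 mol
N: 0.246 g ÷ 14.01 g/mol = 0.01756 mol
Ratios (÷ 0.01756): C 3.500, H 7.006, N 1.000
×2: C 7.00, H 14.01, N 2.00 → C7H14N2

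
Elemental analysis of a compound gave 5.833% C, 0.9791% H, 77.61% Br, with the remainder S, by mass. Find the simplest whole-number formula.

Assume 100 g: 5.833 g C, 0.9791 g H, 77.61 g Br, 15.578 g S.
Moles — C: 5.833 / 12.01 = 0.4857 mol; H: 0.9791 / 1.008 = 0.9713 mol; Br: 77.61 / 79.90 = 0.9713 mol; S: 15.578 / 32.07 = 0.4857 mol
Smallest is C at 0.4857 mol; normalising gives C 1.000, H 2.000, Br 2.000, S 1.000
≈ 1:2:2:1 → CH2Br2S

CH2Br2S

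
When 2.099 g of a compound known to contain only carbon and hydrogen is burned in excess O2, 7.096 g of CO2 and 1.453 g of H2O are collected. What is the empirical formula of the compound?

mol C = 7.096 / 44.01 = 0.1612; mass C = 0.1612 × 12.01 = 1.936 g
mol H = 2 × (1.453 / 18.02) = 0.1613; mass H = 0.1613 × 1.008 = 0.1626 g
Divide by the smallest (0.1612 mol C): C 1.000, H 1.000
→ CH

CH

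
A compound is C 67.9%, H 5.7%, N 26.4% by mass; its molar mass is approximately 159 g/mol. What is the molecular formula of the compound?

C9H9N3

Assume 100 g: 67.9 g C, 5.7 g H, 26.4 g N.
n(C) = 67.9/12.01 = 5.654, n(H) = 5.7/1.008 = 5.655, n(N) = 26.4/14.01 = 1.884
Smallest is N at 1.884 mol; normalising gives C 3.000, H 3.001, N 1.000
Ratio ≈ 3:3:1, so the empirical formula is C3H3N
Empirical-formula mass = 53.06 g/mol
n = 159 / 53.06 = 3.00 ≈ 3
Molecular formula = (C3H3N)×3 = C9H9N3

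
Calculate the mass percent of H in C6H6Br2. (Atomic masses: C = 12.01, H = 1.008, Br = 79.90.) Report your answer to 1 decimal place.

Molar mass = 6(12.01) + 6(1.008) + 2(79.90) = 237.908 g/mol
Mass of H per mole = 6 × 1.008 = 6.048 g
% H = 6.048 / 237.908 × 100 = 2.5%

2.5%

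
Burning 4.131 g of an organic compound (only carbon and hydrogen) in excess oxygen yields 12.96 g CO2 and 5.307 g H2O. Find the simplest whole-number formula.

CH2

mol C = 12.96 / 44.01 = 0.2945; mass C = 0.2945 × 12.01 = 3.537 g
mol H = 2 × (5.307 / 18.02) = 0.5890; mass H = 0.5890 × 1.008 = 0.5937 g
Ratios (÷ 0.2945): C 1.000, H 2.000
→ CH2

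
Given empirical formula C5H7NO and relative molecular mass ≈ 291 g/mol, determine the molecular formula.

Empirical-formula mass = 97.12 g/mol
n = 291 / 97.12 = 3.00 ≈ 3
Molecular formula = (C5H7NO)3 = C15H21N3O3

C15H21N3O3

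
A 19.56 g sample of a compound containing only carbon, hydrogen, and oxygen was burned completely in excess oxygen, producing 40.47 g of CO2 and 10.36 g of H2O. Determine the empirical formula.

mol C = 40.47 / 44.01 = 0.9196; mass C = 0.9196 × 12.01 = 11.04 g
mol H = 2 × (10.36 / 18.02) = 1.150; mass H = 1.150 × 1.008 = 1.159 g
mass O = 19.56 − (12.20) = 7.357 g → mol O = 0.4598
Ratios (÷ 0.4598): C 2.000, H 2.501, O 1.000
×2: C 4.00, H 5.00, O 2.00 → C4H5O2

C4H5O2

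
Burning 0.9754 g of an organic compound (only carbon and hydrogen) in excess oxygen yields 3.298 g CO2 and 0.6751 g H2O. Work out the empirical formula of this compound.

mol C = 3.298 / 44.01 = 0.07494; mass C = 0.07494 × 12.01 = 0.9000 g
mol H = 2 × (0.6751 / 18.02) = 0.07493; mass H = 0.07493 × 1.008 = 0.07553 g
Ratios (÷ 0.07493): C 1.000, H 1.000
Ratio ≈ 1:1, so the empirical formula is CH

CH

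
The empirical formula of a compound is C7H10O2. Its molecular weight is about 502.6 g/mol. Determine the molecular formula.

Empirical-formula mass = 126.15 g/mol
n = 502.6 / 126.15 = 3.98 ≈ 4
Molecular formula = (C7H10O2)4 = C28H40O8

C28H40O8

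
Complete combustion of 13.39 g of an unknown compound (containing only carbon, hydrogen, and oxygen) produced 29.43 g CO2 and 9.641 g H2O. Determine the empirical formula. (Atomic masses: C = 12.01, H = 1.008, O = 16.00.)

C5H8O2

mol C = 29.43 / 44.01 = 0.6687; mass C = 0.6687 × 12.01 = 8.031 g
mol H = 2 × (9.641 / 18.02) = 1.070; mass H = 1.070 × 1.008 = 1.079 g
mass O = 13.39 − (9.110) = 4.280 g → mol O = 0.2675
Divide by the smallest (0.2675 mol O): C 2.500, H 4.000, O 1.000
×2: C 5.00, H 8.00, O 2.00 → C5H8O2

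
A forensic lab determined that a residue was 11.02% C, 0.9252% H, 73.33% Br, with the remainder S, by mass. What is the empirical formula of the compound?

C2H2Br2S

Assume 100 g: 11.02 g C, 0.9252 g H, 73.33 g Br, 14.725 g S.
n(C) = 11.02/12.01 = 0.9176, n(H) = 0.9252/1.008 = 0.9179, n(Br) = 73.33/79.90 = 0.9178, n(S) = 14.725/32.07 = 0.4592
Ratios (÷ 0.4592): C 1.998, H 1.999, Br 1.999, S 1.000
Ratio ≈ 2:2:2:1, so the empirical formula is C2H2Br2S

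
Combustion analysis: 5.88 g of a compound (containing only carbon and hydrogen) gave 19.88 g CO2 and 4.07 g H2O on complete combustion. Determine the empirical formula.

mol C = 19.88 / 44.01 = 0.4517; mass C = 0.4517 × 12.01 = 5.425 g
mol H = 2 × (4.07 / 18.02) = 0.4517; mass H = 0.4517 × 1.008 = 0.4553 g
Ratios (÷ 0.4517): C 1.000, H 1.000
→ CH

CH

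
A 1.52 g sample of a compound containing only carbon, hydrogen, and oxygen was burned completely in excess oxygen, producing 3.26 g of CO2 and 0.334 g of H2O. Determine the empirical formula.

mol C = 3.26 / 44.01 = 0.07407; mass C = 0.07407 × 12.01 = 0.8896 g
mol H = 2 × (0.334 / 18.02) = 0.03707; mass H = 0.03707 × 1.008 = 0.03737 g
mass O = 1.52 − (0.9270) = 0.5930 g → mol O = 0.03706
Divide by the smallest (0.03706 mol O): C 1.999, H 1.000, O 1.000
≈ 2:1:1 → C2HO

C2HO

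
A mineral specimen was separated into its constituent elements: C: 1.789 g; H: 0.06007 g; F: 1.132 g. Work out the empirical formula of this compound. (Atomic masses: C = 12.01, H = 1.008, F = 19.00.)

C5H2F2

n(C) = 1.789/12.01 = 0.149, n(H) = 0.06007/1.008 = 0.05959, n(F) = 1.132/19.00 = 0.05958
Ratios (÷ 0.05958): C 2.500, H 1.000, F 1.000
×2: C 5.00, H 2.00, F 2.00 → C5H2F2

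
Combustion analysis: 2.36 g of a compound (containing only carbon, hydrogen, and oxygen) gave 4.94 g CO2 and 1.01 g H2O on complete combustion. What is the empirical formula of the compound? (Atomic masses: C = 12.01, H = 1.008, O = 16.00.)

mol C = 4.94 / 44.01 = 0.1122; mass C = 0.1122 × 12.01 = 1.348 g
mol H = 2 × (1.01 / 18.02) = 0.1121; mass H = 0.1121 × 1.008 = 0.1130 g
mass O = 2.36 − (1.461) = 0.8989 g → mol O = 0.05618
Divide by the smallest (0.05618 mol O): C 1.998, H 1.995, O 1.000
Ratio ≈ 2:2:1, so the empirical formula is C2H2O

C2H2O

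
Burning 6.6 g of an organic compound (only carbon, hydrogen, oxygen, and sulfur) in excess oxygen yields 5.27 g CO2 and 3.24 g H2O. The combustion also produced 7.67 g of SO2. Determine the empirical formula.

mol C = 5.27 / 44.01 = 0.1197; mass C = 0.1197 × 12.01 = 1.438 g
mol H = 2 × (3.24 / 18.02) = 0.3596; mass H = 0.3596 × 1.008 = 0.3625 g
mol S = 7.67 / 64.07 = 0.1197; mass S = 3.839 g
mass O = 6.6 − (5.640) = 0.9602 g → mol O = 0.06001
Smallest is O at 0.06001 mol; normalising gives C 1.995, H 5.992, O 1.000, S 1.995
Ratio ≈ 2:6:1:2, so the empirical formula is C2H6OS2

C2H6OS2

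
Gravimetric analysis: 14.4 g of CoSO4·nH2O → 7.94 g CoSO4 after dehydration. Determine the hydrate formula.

Mass of water lost = 14.4 − 7.94 = 6.46 g → 6.46 / 18.02 = 0.3585 mol H2O
Molar mass of CoSO4 = 155.00 g/mol → mol CoSO4 = 7.94 / 155.00 = 0.05123
n = 0.3585 / 0.05123 = 7.00 ≈ 7 → CoSO4·7H2O

CoSO4·7H2O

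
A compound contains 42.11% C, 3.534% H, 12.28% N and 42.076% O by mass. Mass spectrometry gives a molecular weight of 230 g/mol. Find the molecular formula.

Assume 100 g: 42.11 g C, 3.534 g H, 12.28 g N, 42.076 g O.
C: 42.11 g ÷ 12.01 g/mol = 3.506 mol
H: 3.534 g ÷ 1.008 g/mol = 3.506 mol
N: 12.28 g ÷ 14.01 g/mol = 0.8765 mol
O: 42.076 g ÷ 16.00 g/mol = 2.63 mol
Smallest is N at 0.8765 mol; normalising gives C 4.000, H 4.000, N 1.000, O 3.000
Ratio ≈ 4:4:1:3, so the empirical formula is C4H4NO3
Empirical-formula mass = 114.08 g/mol
n = 230 / 114.08 = 2.02 ≈ 2
Molecular formula = (C4H4NO3)×2 = C8H8N2O6

C8H8N2O6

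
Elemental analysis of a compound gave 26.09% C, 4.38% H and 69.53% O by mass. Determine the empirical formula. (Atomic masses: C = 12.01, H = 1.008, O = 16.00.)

Assume 100 g: 26.09 g C, 4.38 g H, 69.53 g O.
n(C) = 26.09/12.01 = 2.172, n(H) = 4.38/1.008 = 4.345, n(O) = 69.53/16.00 = 4.346
Divide by the smallest (2.172 mol C): C 1.000, H 2.000, O 2.000
→ CH2O2

CH2O2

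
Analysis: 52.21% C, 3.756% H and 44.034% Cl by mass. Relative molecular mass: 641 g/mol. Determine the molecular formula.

Assume 100 g: 52.21 g C, 3.756 g H, 44.034 g Cl.
Moles — C: 52.21 / 12.01 = 4.347 mol; H: 3.756 / 1.008 = 3.726 mol; Cl: 44.034 / 35.45 = 1.242 mol
Smallest is Cl at 1.242 mol; normalising gives C 3.500, H 3.000, Cl 1.000
×2: C 7.00, H 6.00, Cl 2.00 → C7H6Cl2
Empirical-formula mass = 161.02 g/mol
n = 641 / 161.02 = 3.98 ≈ 4
Molecular formula = (C7H6Cl2)×4 = C28H24Cl8

C28H24Cl8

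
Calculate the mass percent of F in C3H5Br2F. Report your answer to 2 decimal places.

8.64%

Molar mass = 3(12.01) + 5(1.008) + 2(79.90) + 1(19.00) = 219.870 g/mol
Mass of F per mole = 1 × 19.00 = 19.000 g
% F = 19.000 / 219.870 × 100 = 8.64%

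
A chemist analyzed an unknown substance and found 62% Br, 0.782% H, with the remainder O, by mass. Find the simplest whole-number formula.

BrHO3

Assume 100 g: 62 g Br, 0.782 g H, 37.22 g O.
Moles — Br: 62 / 79.90 = 0.776 mol; H: 0.782 / 1.008 = 0.7758 mol; O: 37.22 / 16.00 = 2.326 mol
Divide by the smallest (0.7758 mol H): Br 1.000, H 1.000, O 2.999
→ BrHO3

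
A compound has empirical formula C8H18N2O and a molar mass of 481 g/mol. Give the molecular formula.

C24H54N6O3

Empirical-formula mass = 158.24 g/mol
n = 481 / 158.24 = 3.04 ≈ 3
Molecular formula = (C8H18N2O)3 = C24H54N6O3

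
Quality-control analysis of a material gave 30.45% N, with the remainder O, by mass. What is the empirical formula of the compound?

NO2

Assume 100 g: 30.45 g N, 69.55 g O.
Moles — N: 30.45 / 14.01 = 2.173 mol; O: 69.55 / 16.00 = 4.347 mol
Ratios (÷ 2.173): N 1.000, O 2.000
→ NO2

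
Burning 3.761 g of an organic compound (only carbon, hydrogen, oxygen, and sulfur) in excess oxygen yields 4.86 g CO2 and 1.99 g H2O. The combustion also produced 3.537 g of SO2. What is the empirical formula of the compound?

C4H8OS2

mol C = 4.86 / 44.01 = 0.1104; mass C = 0.1104 × 12.01 = 1.326 g
mol H = 2 × (1.99 / 18.02) = 0.2209; mass H = 0.2209 × 1.008 = 0.2226 g
mol S = 3.537 / 64.07 = 0.05521; mass S = 1.770 g
mass O = 3.761 − (3.319) = 0.4417 g → mol O = 0.02760
Smallest is O at 0.0276 mol; normalising gives C 4.000, H 8.001, O 1.000, S 2.000
≈ 4:8:1:2 → C4H8OS2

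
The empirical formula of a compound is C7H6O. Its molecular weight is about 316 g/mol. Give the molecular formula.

Empirical-formula mass = 106.12 g/mol
n = 316 / 106.12 = 2.98 ≈ 3
Molecular formula = (C7H6O)3 = C21H18O3

C21H18O3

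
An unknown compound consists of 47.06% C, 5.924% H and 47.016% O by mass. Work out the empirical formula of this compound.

C4H6O3

Assume 100 g: 47.06 g C, 5.924 g H, 47.016 g O.
Moles — C: 47.06 / 12.01 = 3.918 mol; H: 5.924 / 1.008 = 5.877 mol; O: 47.016 / 16.00 = 2.938 mol
Divide by the smallest (2.938 mol O): C 1.333, H 2.000, O 1.000
×3: C 4.00, H 6.00, O 3.00 → C4H6O3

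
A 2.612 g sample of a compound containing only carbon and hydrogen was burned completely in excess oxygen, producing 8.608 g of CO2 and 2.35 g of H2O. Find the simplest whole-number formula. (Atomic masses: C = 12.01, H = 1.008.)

mol C = 8.608 / 44.01 = 0.1956; mass C = 0.1956 × 12.01 = 2.349 g
mol H = 2 × (2.35 / 18.02) = 0.2608; mass H = 0.2608 × 1.008 = 0.2629 g
Ratios (÷ 0.1956): C 1.000, H 1.333
Multiply by 3: C 3.00, H 4.00 → C3H4

C3H4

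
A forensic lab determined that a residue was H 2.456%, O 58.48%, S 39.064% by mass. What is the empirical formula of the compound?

Assume 100 g: 2.456 g H, 58.48 g O, 39.064 g S.
Moles — H: 2.456 / 1.008 = 2.437 mol; O: 58.48 / 16.00 = 3.655 mol; S: 39.064 / 32.07 = 1.218 mol
Divide by the smallest (1.218 mol S): H 2.000, O 3.001, S 1.000
Ratio ≈ 2:3:1, so the empirical formula is H2O3S

H2O3S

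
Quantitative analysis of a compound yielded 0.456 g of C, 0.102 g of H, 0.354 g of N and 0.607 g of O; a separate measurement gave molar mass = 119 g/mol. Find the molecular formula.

Moles — C: 0.456 / 12.01 = 0.03797 mol; H: 0.102 / 1.008 = 0.1012 mol; N: 0.354 / 14.01 = 0.02527 mol; O: 0.607 / 16.00 = 0.03794 mol
Smallest is N at 0.02527 mol; normalising gives C 1.503, H 4.005, N 1.000, O 1.501
Multiply by 2: C 3.01, H 8.01, N 2.00, O 3.00 → C3H8N2O3
Empirical-formula mass = 120.11 g/mol
n = 119 / 120.11 = 0.99 ≈ 1
Molecular formula = empirical formula = C3H8N2O3

C3H8N2O3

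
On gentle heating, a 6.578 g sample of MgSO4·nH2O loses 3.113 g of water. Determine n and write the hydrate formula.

Mass of anhydrous MgSO4 = 6.578 − 3.113 = 3.465 g
mol H2O = 3.113 / 18.02 = 0.1728
Molar mass of MgSO4 = 120.38 g/mol → mol MgSO4 = 3.465 / 120.38 = 0.02878
n = 0.1728 / 0.02878 = 6.00 ≈ 6 → MgSO4·6H2O

MgSO4·6H2O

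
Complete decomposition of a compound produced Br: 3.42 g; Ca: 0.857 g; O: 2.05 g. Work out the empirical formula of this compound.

Br2CaO6

n(Br) = 3.42/79.90 = 0.0428, n(Ca) = 0.857/40.08 = 0.02138, n(O) = 2.05/16.00 = 0.1281
Smallest is Ca at 0.02138 mol; normalising gives Br 2.002, Ca 1.000, O 5.992
≈ 2:1:6 → Br2CaO6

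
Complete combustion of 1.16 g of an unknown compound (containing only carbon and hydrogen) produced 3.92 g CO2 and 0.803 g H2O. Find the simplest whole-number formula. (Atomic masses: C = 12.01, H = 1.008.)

mol C = 3.92 / 44.01 = 0.08907; mass C = 0.08907 × 12.01 = 1.070 g
mol H = 2 × (0.803 / 18.02) = 0.08912; mass H = 0.08912 × 1.008 = 0.08984 g
Smallest is C at 0.08907 mol; normalising gives C 1.000, H 1.001
Ratio ≈ 1:1, so the empirical formula is CH

CH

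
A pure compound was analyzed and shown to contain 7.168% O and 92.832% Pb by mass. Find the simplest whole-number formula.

OPb

Assume 100 g: 7.168 g O, 92.832 g Pb.
Moles — O: 7.168 / 16.00 = 0.448 mol; Pb: 92.832 / 207.2 = 0.448 mol
Ratios (÷ 0.448): O 1.000, Pb 1.000
→ OPb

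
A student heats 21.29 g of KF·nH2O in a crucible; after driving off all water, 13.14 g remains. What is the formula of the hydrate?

KF·2H2O

Mass of water lost = 21.29 − 13.14 = 8.15 g → 8.15 / 18.02 = 0.4523 mol H2O
Molar mass of KF = 58.10 g/mol → mol KF = 13.14 / 58.10 = 0.2262
n = 0.4523 / 0.2262 = 2.00 ≈ 2 → KF·2H2O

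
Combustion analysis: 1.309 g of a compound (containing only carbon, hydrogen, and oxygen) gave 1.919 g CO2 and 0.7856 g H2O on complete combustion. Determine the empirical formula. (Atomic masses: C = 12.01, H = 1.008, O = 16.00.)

mol C = 1.919 / 44.01 = 0.04360; mass C = 0.04360 × 12.01 = 0.5237 g
mol H = 2 × (0.7856 / 18.02) = 0.08719; mass H = 0.08719 × 1.008 = 0.08789 g
mass O = 1.309 − (0.6116) = 0.6974 g → mol O = 0.04359
Smallest is O at 0.04359 mol; normalising gives C 1.000, H 2.000, O 1.000
≈ 1:2:1 → CH2O

CH2O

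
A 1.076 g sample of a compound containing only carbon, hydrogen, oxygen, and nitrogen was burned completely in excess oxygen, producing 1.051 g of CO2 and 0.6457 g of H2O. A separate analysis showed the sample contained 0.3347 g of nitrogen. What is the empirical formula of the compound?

CH3NO

mol C = 1.051 / 44.01 = 0.02388; mass C = 0.02388 × 12.01 = 0.2868 g
mol H = 2 × (0.6457 / 18.02) = 0.07166; mass H = 0.07166 × 1.008 = 0.07224 g
mol N = 0.3347 / 14.01 = 0.02389
mass O = 1.076 − (0.6937) = 0.3823 g → mol O = 0.02389
Smallest is C at 0.02388 mol; normalising gives C 1.000, H 3.001, N 1.000, O 1.000
≈ 1:3:1:1 → CH3NO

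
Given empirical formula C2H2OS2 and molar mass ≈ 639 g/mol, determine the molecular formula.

Empirical-formula mass = 106.18 g/mol
n = 639 / 106.18 = 6.02 ≈ 6
Molecular formula = (C2H2OS2)6 = C12H12O6S12

C12H12O6S12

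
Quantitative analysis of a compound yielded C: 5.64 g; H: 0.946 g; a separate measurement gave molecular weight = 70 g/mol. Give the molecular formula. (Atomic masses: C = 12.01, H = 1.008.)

n(C) = 5.64/12.01 = 0.4696, n(H) = 0.946/1.008 = 0.9385
Smallest is C at 0.4696 mol; normalising gives C 1.000, H 1.998
→ CH2
Empirical-formula mass = 14.03 g/mol
n = 70 / 14.03 = 4.99 ≈ 5
Molecular formula = (CH2)×5 = C5H10

C5H10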